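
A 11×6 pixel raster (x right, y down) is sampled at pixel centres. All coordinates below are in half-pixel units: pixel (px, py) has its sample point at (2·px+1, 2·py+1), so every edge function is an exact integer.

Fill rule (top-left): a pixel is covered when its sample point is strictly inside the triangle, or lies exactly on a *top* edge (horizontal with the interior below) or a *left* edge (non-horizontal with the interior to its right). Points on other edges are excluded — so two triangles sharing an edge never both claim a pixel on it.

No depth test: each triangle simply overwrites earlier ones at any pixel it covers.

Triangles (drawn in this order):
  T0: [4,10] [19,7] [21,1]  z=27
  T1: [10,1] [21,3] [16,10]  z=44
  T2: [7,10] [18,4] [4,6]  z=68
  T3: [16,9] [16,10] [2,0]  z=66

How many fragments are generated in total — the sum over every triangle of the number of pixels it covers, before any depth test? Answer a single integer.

T0:
  2·area = 84  (B↔C swapped to make it positive)
  edge (4, 10)→(21, 1): d=(17,-9) top-left  bias=+0
  edge (21, 1)→(19, 7): d=(-2,6) right/bottom  bias=-1
  edge (19, 7)→(4, 10): d=(-15,3) right/bottom  bias=-1
    (10,0)@(21, 1): e=[0,0,84] → .  [on edge]
    (9,1)@(19, 3): e=[16,8,60] → X
    (10,1)@(21, 3): e=[34,-4,54] → .
    (7,2)@(15, 5): e=[14,28,42] → X
    (8,2)@(17, 5): e=[32,16,36] → X
    (10,2)@(21, 5): e=[68,-8,24] → .
    (5,3)@(11, 7): e=[12,48,24] → X
    (6,3)@(13, 7): e=[30,36,18] → X
    (9,3)@(19, 7): e=[84,0,0] → .  [on edge]
    (3,4)@(7, 9): e=[10,68,6] → X
    (4,4)@(9, 9): e=[28,56,0] → .  [on edge]
    (5,4)@(11, 9): e=[46,44,-6] → .
  covered (9 px):
    . . . . . . . . . . .
    . . . . . . . . . X .
    . . . . . . . X X X .
    . . . . . X X X X . .
    . . . X . . . . . . .
    . . . . . . . . . . .
T1:
  2·area = 87
  edge (10, 1)→(21, 3): d=(11,2) right/bottom  bias=-1
  edge (21, 3)→(16, 10): d=(-5,7) right/bottom  bias=-1
  edge (16, 10)→(10, 1): d=(-6,-9) top-left  bias=+0
    (6,1)@(13, 3): e=[16,56,15] → X
    (7,1)@(15, 3): e=[12,42,33] → X
    (8,1)@(17, 3): e=[8,28,51] → X
    (9,1)@(19, 3): e=[4,14,69] → X
    (10,1)@(21, 3): e=[0,0,87] → .  [on edge]
    (6,2)@(13, 5): e=[38,46,3] → X
    (10,2)@(21, 5): e=[22,-10,75] → .
    (6,3)@(13, 7): e=[60,36,-9] → .
    (7,3)@(15, 7): e=[56,22,9] → X
    (9,3)@(19, 7): e=[48,-6,45] → .
    (7,4)@(15, 9): e=[78,12,-3] → .
    (8,4)@(17, 9): e=[74,-2,15] → .
  covered (10 px):
    . . . . . . . . . . .
    . . . . . . X X X X .
    . . . . . . X X X X .
    . . . . . . . X X . .
    . . . . . . . . . . .
    . . . . . . . . . . .
T2:
  2·area = 62  (B↔C swapped to make it positive)
  edge (7, 10)→(4, 6): d=(-3,-4) top-left  bias=+0
  edge (4, 6)→(18, 4): d=(14,-2) top-left  bias=+0
  edge (18, 4)→(7, 10): d=(-11,6) right/bottom  bias=-1
    (5,2)@(11, 5): e=[31,0,31] → X  [on edge]
    (6,2)@(13, 5): e=[39,4,19] → X
    (7,2)@(15, 5): e=[47,8,7] → X
    (8,2)@(17, 5): e=[55,12,-5] → .
    (2,3)@(5, 7): e=[1,16,45] → X
    (3,3)@(7, 7): e=[9,20,33] → X
    (4,3)@(9, 7): e=[17,24,21] → X
    (6,3)@(13, 7): e=[33,32,-3] → .
    (7,3)@(15, 7): e=[41,36,-15] → .
    (2,4)@(5, 9): e=[-5,44,23] → .
    (3,4)@(7, 9): e=[3,48,11] → X
    (4,4)@(9, 9): e=[11,52,-1] → .
  covered (8 px):
    . . . . . . . . . . .
    . . . . . . . . . . .
    . . . . . X X X . . .
    . . X X X X . . . . .
    . . . X . . . . . . .
    . . . . . . . . . . .
T3:
  2·area = 14
  edge (16, 9)→(16, 10): d=(0,1) right/bottom  bias=-1
  edge (16, 10)→(2, 0): d=(-14,-10) top-left  bias=+0
  edge (2, 0)→(16, 9): d=(14,9) right/bottom  bias=-1
    (4,2)@(9, 5): e=[7,0,7] → X  [on edge]
    (5,2)@(11, 5): e=[5,20,-11] → .
    (4,3)@(9, 7): e=[7,-28,35] → .
    (7,4)@(15, 9): e=[1,4,9] → X
    (8,4)@(17, 9): e=[-1,24,-9] → .
    (7,5)@(15, 11): e=[1,-24,37] → .
  covered (2 px):
    . . . . . . . . . . .
    . . . . . . . . . . .
    . . . . X . . . . . .
    . . . . . . . . . . .
    . . . . . . . X . . .
    . . . . . . . . . . .

Result: 29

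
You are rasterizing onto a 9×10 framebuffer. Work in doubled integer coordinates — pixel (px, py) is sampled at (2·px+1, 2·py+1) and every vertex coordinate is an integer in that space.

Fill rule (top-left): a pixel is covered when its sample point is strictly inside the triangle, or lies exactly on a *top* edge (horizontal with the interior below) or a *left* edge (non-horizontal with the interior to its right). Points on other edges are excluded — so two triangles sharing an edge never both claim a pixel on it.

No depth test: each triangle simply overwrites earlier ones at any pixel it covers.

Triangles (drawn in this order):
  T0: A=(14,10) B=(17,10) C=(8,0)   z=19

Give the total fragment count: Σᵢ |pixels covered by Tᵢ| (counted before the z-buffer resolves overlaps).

T0:
  2·area = 30  (B↔C swapped to make it positive)
  edge (14, 10)→(8, 0): d=(-6,-10) top-left  bias=+0
  edge (8, 0)→(17, 10): d=(9,10) right/bottom  bias=-1
  edge (17, 10)→(14, 10): d=(-3,0) right/bottom  bias=-1
    (5,2)@(11, 5): e=[0,15,15] → X  [on edge]
    (6,2)@(13, 5): e=[20,-5,15] → .
    (5,3)@(11, 7): e=[-12,33,9] → .
    (6,3)@(13, 7): e=[8,13,9] → X
    (7,3)@(15, 7): e=[28,-7,9] → .
    (6,4)@(13, 9): e=[-4,31,3] → .
    (7,4)@(15, 9): e=[16,11,3] → X
    (8,4)@(17, 9): e=[36,-9,3] → .
    (7,5)@(15, 11): e=[4,29,-3] → .
    (8,7)@(17, 15): e=[0,45,-15] → .  [on edge]
  covered (3 px):
    . . . . . . . . .
    . . . . . . . . .
    . . . . . X . . .
    . . . . . . X . .
    . . . . . . . X .
    . . . . . . . . .
    . . . . . . . . .
    . . . . . . . . .
    . . . . . . . . .
    . . . . . . . . .

Final: 3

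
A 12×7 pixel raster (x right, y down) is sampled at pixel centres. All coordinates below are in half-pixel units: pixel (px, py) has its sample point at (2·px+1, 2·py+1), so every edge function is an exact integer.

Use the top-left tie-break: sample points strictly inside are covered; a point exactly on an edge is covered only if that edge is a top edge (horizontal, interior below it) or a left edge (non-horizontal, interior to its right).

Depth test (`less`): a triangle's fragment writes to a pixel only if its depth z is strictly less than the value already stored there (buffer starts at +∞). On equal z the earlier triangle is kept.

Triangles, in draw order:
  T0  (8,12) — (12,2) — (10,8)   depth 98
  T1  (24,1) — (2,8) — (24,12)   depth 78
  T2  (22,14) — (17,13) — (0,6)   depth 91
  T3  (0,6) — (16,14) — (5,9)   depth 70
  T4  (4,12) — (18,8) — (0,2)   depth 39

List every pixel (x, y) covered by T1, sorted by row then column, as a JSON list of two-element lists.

T0:
  2·area = 4
  edge (8, 12)→(12, 2): d=(4,-10) top-left  bias=+0
  edge (12, 2)→(10, 8): d=(-2,6) right/bottom  bias=-1
  edge (10, 8)→(8, 12): d=(-2,4) right/bottom  bias=-1
    (5,2)@(11, 5): e=[2,0,2] → ·  [on edge]
    (4,5)@(9, 11): e=[6,0,-2] → ·  [on edge]
  covered (0 px):
    · · · · · · · · · · · ·
    · · · · · · · · · · · ·
    · · · · · · · · · · · ·
    · · · · · · · · · · · ·
    · · · · · · · · · · · ·
    · · · · · · · · · · · ·
    · · · · · · · · · · · ·
T1:
  2·area = 242  (B↔C swapped to make it positive)
  edge (24, 1)→(24, 12): d=(0,11) right/bottom  bias=-1
  edge (24, 12)→(2, 8): d=(-22,-4) top-left  bias=+0
  edge (2, 8)→(24, 1): d=(22,-7) top-left  bias=+0
    (9,1)@(19, 3): e=[55,178,9] → #
    (10,1)@(21, 3): e=[33,186,23] → #
    (11,1)@(23, 3): e=[11,194,37] → #
    (6,2)@(13, 5): e=[121,110,11] → #
    (7,2)@(15, 5): e=[99,118,25] → #
    (8,2)@(17, 5): e=[77,126,39] → #
    (3,3)@(7, 7): e=[187,42,13] → #
    (4,3)@(9, 7): e=[165,50,27] → #
    (5,3)@(11, 7): e=[143,58,41] → #
    (3,4)@(7, 9): e=[187,-2,57] → ·
    (4,4)@(9, 9): e=[165,6,71] → #
    (4,5)@(9, 11): e=[165,-38,115] → ·
  covered (29 px):
    · · · · · · · · · · · ·
    · · · · · · · · · # # #
    · · · · · · # # # # # #
    · · · # # # # # # # # #
    · · · · # # # # # # # #
    · · · · · · · · · # # #
    · · · · · · · · · · · ·
T2:
  2·area = 18
  edge (22, 14)→(17, 13): d=(-5,-1) top-left  bias=+0
  edge (17, 13)→(0, 6): d=(-17,-7) top-left  bias=+0
  edge (0, 6)→(22, 14): d=(22,8) right/bottom  bias=-1
    (3,5)@(7, 11): e=[0,-36,54] → ·  [on edge]
    (6,5)@(13, 11): e=[6,6,6] → #
    (7,5)@(15, 11): e=[8,20,-10] → ·
    (6,6)@(13, 13): e=[-4,-28,50] → ·
    (8,6)@(17, 13): e=[0,0,18] → #  [on edge]
    (9,6)@(19, 13): e=[2,14,2] → #
    (10,6)@(21, 13): e=[4,28,-14] → ·
  covered (3 px):
    · · · · · · · · · · · ·
    · · · · · · · · · · · ·
    · · · · · · · · · · · ·
    · · · · · · · · · · · ·
    · · · · · · · · · · · ·
    · · · · · · # · · · · ·
    · · · · · · · · # # · ·
T3:
  2·area = 8
  edge (0, 6)→(16, 14): d=(16,8) right/bottom  bias=-1
  edge (16, 14)→(5, 9): d=(-11,-5) top-left  bias=+0
  edge (5, 9)→(0, 6): d=(-5,-3) top-left  bias=+0
    (2,4)@(5, 9): e=[8,0,0] → #  [on edge]
    (3,4)@(7, 9): e=[-8,10,6] → ·
    (2,5)@(5, 11): e=[40,-22,-10] → ·
  covered (1 px):
    · · · · · · · · · · · ·
    · · · · · · · · · · · ·
    · · · · · · · · · · · ·
    · · · · · · · · · · · ·
    · · # · · · · · · · · ·
    · · · · · · · · · · · ·
    · · · · · · · · · · · ·
T4:
  2·area = 156  (B↔C swapped to make it positive)
  edge (4, 12)→(0, 2): d=(-4,-10) top-left  bias=+0
  edge (0, 2)→(18, 8): d=(18,6) right/bottom  bias=-1
  edge (18, 8)→(4, 12): d=(-14,4) right/bottom  bias=-1
    (0,1)@(1, 3): e=[6,12,138] → #
    (1,1)@(3, 3): e=[26,0,130] → ·  [on edge]
    (0,2)@(1, 5): e=[-2,48,110] → ·
    (1,2)@(3, 5): e=[18,36,102] → #
    (2,2)@(5, 5): e=[38,24,94] → #
    (3,2)@(7, 5): e=[58,12,86] → #
    (4,2)@(9, 5): e=[78,0,78] → ·  [on edge]
    (1,3)@(3, 7): e=[10,72,74] → #
    (4,3)@(9, 7): e=[70,36,50] → #
    (5,3)@(11, 7): e=[90,24,42] → #
    (6,3)@(13, 7): e=[110,12,34] → #
    (7,3)@(15, 7): e=[130,0,26] → ·  [on edge]
    (10,4)@(21, 9): e=[182,0,-26] → ·  [on edge]
  covered (18 px):
    · · · · · · · · · · · ·
    # · · · · · · · · · · ·
    · # # # · · · · · · · ·
    · # # # # # # · · · · ·
    · # # # # # # · · · · ·
    · · # # · · · · · · · ·
    · · · · · · · · · · · ·

Answer: [[9,1],[10,1],[11,1],[6,2],[7,2],[8,2],[9,2],[10,2],[11,2],[3,3],[4,3],[5,3],[6,3],[7,3],[8,3],[9,3],[10,3],[11,3],[4,4],[5,4],[6,4],[7,4],[8,4],[9,4],[10,4],[11,4],[9,5],[10,5],[11,5]]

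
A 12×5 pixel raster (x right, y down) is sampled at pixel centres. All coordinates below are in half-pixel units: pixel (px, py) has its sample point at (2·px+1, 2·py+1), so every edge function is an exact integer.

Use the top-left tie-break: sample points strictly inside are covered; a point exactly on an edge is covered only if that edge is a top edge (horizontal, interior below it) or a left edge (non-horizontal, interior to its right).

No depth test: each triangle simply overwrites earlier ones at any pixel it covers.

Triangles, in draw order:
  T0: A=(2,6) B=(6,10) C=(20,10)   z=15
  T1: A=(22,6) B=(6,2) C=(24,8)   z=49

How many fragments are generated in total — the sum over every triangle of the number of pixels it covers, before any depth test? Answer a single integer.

T0:
  2·area = 56  (B↔C swapped to make it positive)
  edge (2, 6)→(20, 10): d=(18,4) right/bottom  bias=-1
  edge (20, 10)→(6, 10): d=(-14,0) right/bottom  bias=-1
  edge (6, 10)→(2, 6): d=(-4,-4) top-left  bias=+0
    (0,2)@(1, 5): e=[-14,70,0] → .  [on edge]
    (1,3)@(3, 7): e=[14,42,0] → X  [on edge]
    (2,3)@(5, 7): e=[6,42,8] → X
    (3,3)@(7, 7): e=[-2,42,16] → .
    (1,4)@(3, 9): e=[50,14,-8] → .
    (2,4)@(5, 9): e=[42,14,0] → X  [on edge]
    (3,4)@(7, 9): e=[34,14,8] → X
    (4,4)@(9, 9): e=[26,14,16] → X
    (5,4)@(11, 9): e=[18,14,24] → X
    (6,4)@(13, 9): e=[10,14,32] → X
    (7,4)@(15, 9): e=[2,14,40] → X
    (8,4)@(17, 9): e=[-6,14,48] → .
  covered (8 px):
    . . . . . . . . . . . .
    . . . . . . . . . . . .
    . . . . . . . . . . . .
    . X X . . . . . . . . .
    . . X X X X X X . . . .
T1:
  2·area = 24  (B↔C swapped to make it positive)
  edge (22, 6)→(24, 8): d=(2,2) right/bottom  bias=-1
  edge (24, 8)→(6, 2): d=(-18,-6) top-left  bias=+0
  edge (6, 2)→(22, 6): d=(16,4) right/bottom  bias=-1
    (1,0)@(3, 1): e=[28,0,-4] → .  [on edge]
    (8,0)@(17, 1): e=[0,84,-60] → .  [on edge]
    (4,1)@(9, 3): e=[20,0,4] → X  [on edge]
    (5,1)@(11, 3): e=[16,12,-4] → .
    (9,1)@(19, 3): e=[0,60,-36] → .  [on edge]
    (4,2)@(9, 5): e=[24,-36,36] → .
    (7,2)@(15, 5): e=[12,0,12] → X  [on edge]
    (8,2)@(17, 5): e=[8,12,4] → X
    (9,2)@(19, 5): e=[4,24,-4] → .
    (10,2)@(21, 5): e=[0,36,-12] → .  [on edge]
    (7,3)@(15, 7): e=[16,-36,44] → .
    (8,3)@(17, 7): e=[12,-24,36] → .
    (10,3)@(21, 7): e=[4,0,20] → X  [on edge]
    (11,3)@(23, 7): e=[0,12,12] → .  [on edge]
  covered (4 px):
    . . . . . . . . . . . .
    . . . . X . . . . . . .
    . . . . . . . X X . . .
    . . . . . . . . . . X .
    . . . . . . . . . . . .

Answer: 12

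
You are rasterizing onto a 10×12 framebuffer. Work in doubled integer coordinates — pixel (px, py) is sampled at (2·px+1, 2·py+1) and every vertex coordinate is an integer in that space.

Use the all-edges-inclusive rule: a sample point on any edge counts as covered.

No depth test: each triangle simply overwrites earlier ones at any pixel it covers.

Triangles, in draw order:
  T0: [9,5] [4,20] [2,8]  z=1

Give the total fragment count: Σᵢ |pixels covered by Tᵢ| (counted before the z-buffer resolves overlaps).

T0:
  2·area = 90
  edge (9, 5)→(4, 20): d=(-5,15) inclusive
  edge (4, 20)→(2, 8): d=(-2,-12) inclusive
  edge (2, 8)→(9, 5): d=(7,-3) inclusive
    (4,2)@(9, 5): e=[0,90,0] → █  [on edge]
    (5,2)@(11, 5): e=[-30,114,6] → ·
    (2,3)@(5, 7): e=[50,38,2] → █
    (3,3)@(7, 7): e=[20,62,8] → █
    (4,3)@(9, 7): e=[-10,86,14] → ·
    (1,4)@(3, 9): e=[70,10,10] → █
    (4,4)@(9, 9): e=[-20,82,28] → ·
    (1,5)@(3, 11): e=[60,6,24] → █
    (3,5)@(7, 11): e=[0,54,36] → █  [on edge]
    (4,5)@(9, 11): e=[-30,78,42] → ·
    (1,6)@(3, 13): e=[50,2,38] → █
    (3,6)@(7, 13): e=[-10,50,50] → ·
    (2,8)@(5, 17): e=[0,18,72] → █  [on edge]
    (1,11)@(3, 23): e=[0,-18,108] → ·  [on edge]
  covered (13 px):
    · · · · · · · · · ·
    · · · · · · · · · ·
    · · · · █ · · · · ·
    · · █ █ · · · · · ·
    · █ █ █ · · · · · ·
    · █ █ █ · · · · · ·
    · █ █ · · · · · · ·
    · · █ · · · · · · ·
    · · █ · · · · · · ·
    · · · · · · · · · ·
    · · · · · · · · · ·
    · · · · · · · · · ·

Answer: 13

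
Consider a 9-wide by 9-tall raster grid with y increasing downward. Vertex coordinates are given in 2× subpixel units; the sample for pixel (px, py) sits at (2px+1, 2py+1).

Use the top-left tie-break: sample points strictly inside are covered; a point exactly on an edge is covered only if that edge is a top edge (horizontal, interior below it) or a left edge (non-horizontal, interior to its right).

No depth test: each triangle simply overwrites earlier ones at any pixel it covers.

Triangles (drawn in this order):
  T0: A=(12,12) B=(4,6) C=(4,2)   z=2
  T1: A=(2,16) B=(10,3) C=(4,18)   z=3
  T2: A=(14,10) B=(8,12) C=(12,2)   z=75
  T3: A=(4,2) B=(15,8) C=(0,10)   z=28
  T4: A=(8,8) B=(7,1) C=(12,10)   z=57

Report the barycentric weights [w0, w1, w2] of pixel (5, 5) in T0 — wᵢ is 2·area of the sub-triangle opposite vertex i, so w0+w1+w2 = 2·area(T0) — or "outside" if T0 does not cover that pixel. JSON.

T0:
  2·area = 32
  edge (12, 12)→(4, 6): d=(-8,-6) top-left  bias=+0
  edge (4, 6)→(4, 2): d=(0,-4) top-left  bias=+0
  edge (4, 2)→(12, 12): d=(8,10) right/bottom  bias=-1
    (2,2)@(5, 5): e=[14,4,14] → X
    (3,2)@(7, 5): e=[26,12,-6] → .
    (2,3)@(5, 7): e=[-2,4,30] → .
    (3,3)@(7, 7): e=[10,12,10] → X
    (4,3)@(9, 7): e=[22,20,-10] → .
    (3,4)@(7, 9): e=[-6,12,26] → .
    (4,4)@(9, 9): e=[6,20,6] → X
    (5,4)@(11, 9): e=[18,28,-14] → .
    (4,5)@(9, 11): e=[-10,20,22] → .
    (5,5)@(11, 11): e=[2,28,2] → X
    (6,5)@(13, 11): e=[14,36,-18] → .
    (5,6)@(11, 13): e=[-14,28,18] → .
  covered (4 px):
    . . . . . . . . .
    . . . . . . . . .
    . . X . . . . . .
    . . . X . . . . .
    . . . . X . . . .
    . . . . . X . . .
    . . . . . . . . .
    . . . . . . . . .
    . . . . . . . . .
T1:
  2·area = 42
  edge (2, 16)→(10, 3): d=(8,-13) top-left  bias=+0
  edge (10, 3)→(4, 18): d=(-6,15) right/bottom  bias=-1
  edge (4, 18)→(2, 16): d=(-2,-2) top-left  bias=+0
    (4,2)@(9, 5): e=[3,3,36] → X
    (5,2)@(11, 5): e=[29,-27,40] → .
    (4,3)@(9, 7): e=[19,-9,32] → .
    (3,4)@(7, 9): e=[9,9,24] → X
    (4,4)@(9, 9): e=[35,-21,28] → .
    (3,5)@(7, 11): e=[25,-3,20] → .
    (2,6)@(5, 13): e=[15,15,12] → X
    (3,6)@(7, 13): e=[41,-15,16] → .
    (0,7)@(1, 15): e=[-21,63,0] → .  [on edge]
    (1,7)@(3, 15): e=[5,33,4] → X
    (3,7)@(7, 15): e=[57,-27,12] → .
    (1,8)@(3, 17): e=[21,21,0] → X  [on edge]
  covered (6 px):
    . . . . . . . . .
    . . . . . . . . .
    . . . . X . . . .
    . . . . . . . . .
    . . . X . . . . .
    . . . . . . . . .
    . . X . . . . . .
    . X X . . . . . .
    . X . . . . . . .
T2:
  2·area = 52
  edge (14, 10)→(8, 12): d=(-6,2) right/bottom  bias=-1
  edge (8, 12)→(12, 2): d=(4,-10) top-left  bias=+0
  edge (12, 2)→(14, 10): d=(2,8) right/bottom  bias=-1
    (5,2)@(11, 5): e=[36,2,14] → X
    (6,2)@(13, 5): e=[32,22,-2] → .
    (5,3)@(11, 7): e=[24,10,18] → X
    (6,3)@(13, 7): e=[20,30,2] → X
    (7,3)@(15, 7): e=[16,50,-14] → .
    (5,4)@(11, 9): e=[12,18,22] → X
    (7,4)@(15, 9): e=[4,58,-10] → .
    (8,4)@(17, 9): e=[0,78,-26] → .  [on edge]
    (4,5)@(9, 11): e=[4,6,42] → X
    (5,5)@(11, 11): e=[0,26,26] → .  [on edge]
    (6,5)@(13, 11): e=[-4,46,10] → .
    (2,6)@(5, 13): e=[0,-26,78] → .  [on edge]
  covered (6 px):
    . . . . . . . . .
    . . . . . . . . .
    . . . . . X . . .
    . . . . . X X . .
    . . . . . X X . .
    . . . . X . . . .
    . . . . . . . . .
    . . . . . . . . .
    . . . . . . . . .
T3:
  2·area = 112
  edge (4, 2)→(15, 8): d=(11,6) right/bottom  bias=-1
  edge (15, 8)→(0, 10): d=(-15,2) right/bottom  bias=-1
  edge (0, 10)→(4, 2): d=(4,-8) top-left  bias=+0
    (2,1)@(5, 3): e=[5,95,12] → X
    (3,1)@(7, 3): e=[-7,91,28] → .
    (1,2)@(3, 5): e=[39,69,4] → X
    (3,2)@(7, 5): e=[15,61,36] → X
    (4,2)@(9, 5): e=[3,57,52] → X
    (5,2)@(11, 5): e=[-9,53,68] → .
    (1,3)@(3, 7): e=[61,39,12] → X
    (5,3)@(11, 7): e=[13,23,76] → X
    (6,3)@(13, 7): e=[1,19,92] → X
    (7,3)@(15, 7): e=[-11,15,108] → .
    (0,4)@(1, 9): e=[95,13,4] → X
    (4,4)@(9, 9): e=[47,-3,68] → .
  covered (15 px):
    . . . . . . . . .
    . . X . . . . . .
    . X X X X . . . .
    . X X X X X X . .
    X X X X . . . . .
    . . . . . . . . .
    . . . . . . . . .
    . . . . . . . . .
    . . . . . . . . .
T4:
  2·area = 26
  edge (8, 8)→(7, 1): d=(-1,-7) top-left  bias=+0
  edge (7, 1)→(12, 10): d=(5,9) right/bottom  bias=-1
  edge (12, 10)→(8, 8): d=(-4,-2) top-left  bias=+0
    (3,0)@(7, 1): e=[0,0,26] → .  [on edge]
    (4,2)@(9, 5): e=[10,2,14] → X
    (5,2)@(11, 5): e=[24,-16,18] → .
    (4,3)@(9, 7): e=[8,12,6] → X
    (5,3)@(11, 7): e=[22,-6,10] → .
    (4,4)@(9, 9): e=[6,22,-2] → .
    (5,4)@(11, 9): e=[20,4,2] → X
    (6,4)@(13, 9): e=[34,-14,6] → .
    (5,5)@(11, 11): e=[18,14,-6] → .
    (4,7)@(9, 15): e=[0,52,-26] → .  [on edge]
  covered (3 px):
    . . . . . . . . .
    . . . . . . . . .
    . . . . X . . . .
    . . . . X . . . .
    . . . . . X . . .
    . . . . . . . . .
    . . . . . . . . .
    . . . . . . . . .
    . . . . . . . . .

Result: [28,2,2]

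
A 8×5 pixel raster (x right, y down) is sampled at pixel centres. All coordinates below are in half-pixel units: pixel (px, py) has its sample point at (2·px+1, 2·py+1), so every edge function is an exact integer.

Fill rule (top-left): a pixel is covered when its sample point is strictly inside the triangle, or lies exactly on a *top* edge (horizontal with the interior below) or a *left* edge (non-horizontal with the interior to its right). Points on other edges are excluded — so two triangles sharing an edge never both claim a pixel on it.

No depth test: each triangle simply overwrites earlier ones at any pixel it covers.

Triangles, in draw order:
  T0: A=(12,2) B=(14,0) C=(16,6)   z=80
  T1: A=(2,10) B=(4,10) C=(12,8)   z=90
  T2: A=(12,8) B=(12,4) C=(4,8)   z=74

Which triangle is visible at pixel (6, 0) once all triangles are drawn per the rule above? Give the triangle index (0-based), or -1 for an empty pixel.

T0:
  2·area = 16
  edge (12, 2)→(14, 0): d=(2,-2) top-left  bias=+0
  edge (14, 0)→(16, 6): d=(2,6) right/bottom  bias=-1
  edge (16, 6)→(12, 2): d=(-4,-4) top-left  bias=+0
    (5,0)@(11, 1): e=[-4,20,0] → ·  [on edge]
    (6,0)@(13, 1): e=[0,8,8] → █  [on edge]
    (7,0)@(15, 1): e=[4,-4,16] → ·
    (5,1)@(11, 3): e=[0,24,-8] → ·  [on edge]
    (6,1)@(13, 3): e=[4,12,0] → █  [on edge]
    (7,1)@(15, 3): e=[8,0,8] → ·  [on edge]
    (4,2)@(9, 5): e=[0,40,-24] → ·  [on edge]
    (6,2)@(13, 5): e=[8,16,-8] → ·
    (7,2)@(15, 5): e=[12,4,0] → █  [on edge]
    (3,3)@(7, 7): e=[0,56,-40] → ·  [on edge]
    (7,3)@(15, 7): e=[16,8,-8] → ·
    (2,4)@(5, 9): e=[0,72,-56] → ·  [on edge]
  covered (3 px):
    · · · · · · █ ·
    · · · · · · █ ·
    · · · · · · · █
    · · · · · · · ·
    · · · · · · · ·
T1:
  2·area = 4  (B↔C swapped to make it positive)
  edge (2, 10)→(12, 8): d=(10,-2) top-left  bias=+0
  edge (12, 8)→(4, 10): d=(-8,2) right/bottom  bias=-1
  edge (4, 10)→(2, 10): d=(-2,0) right/bottom  bias=-1
    (3,4)@(7, 9): e=[0,2,2] → █  [on edge]
    (4,4)@(9, 9): e=[4,-2,2] → ·
  covered (1 px):
    · · · · · · · ·
    · · · · · · · ·
    · · · · · · · ·
    · · · · · · · ·
    · · · █ · · · ·
T2:
  2·area = 32  (B↔C swapped to make it positive)
  edge (12, 8)→(4, 8): d=(-8,0) right/bottom  bias=-1
  edge (4, 8)→(12, 4): d=(8,-4) top-left  bias=+0
  edge (12, 4)→(12, 8): d=(0,4) right/bottom  bias=-1
    (5,2)@(11, 5): e=[24,4,4] → █
    (6,2)@(13, 5): e=[24,12,-4] → ·
    (3,3)@(7, 7): e=[8,4,20] → █
    (4,3)@(9, 7): e=[8,12,12] → █
    (6,3)@(13, 7): e=[8,28,-4] → ·
    (3,4)@(7, 9): e=[-8,20,20] → ·
    (4,4)@(9, 9): e=[-8,28,12] → ·
    (5,4)@(11, 9): e=[-8,36,4] → ·
  covered (4 px):
    · · · · · · · ·
    · · · · · · · ·
    · · · · · █ · ·
    · · · █ █ █ · ·
    · · · · · · · ·

Z-buffer (winner per pixel, '.' = empty):
  . . . . . . 0 .
  . . . . . . 0 .
  . . . . . 2 . 0
  . . . 2 2 2 . .
  . . . 1 . . . .

Final: 0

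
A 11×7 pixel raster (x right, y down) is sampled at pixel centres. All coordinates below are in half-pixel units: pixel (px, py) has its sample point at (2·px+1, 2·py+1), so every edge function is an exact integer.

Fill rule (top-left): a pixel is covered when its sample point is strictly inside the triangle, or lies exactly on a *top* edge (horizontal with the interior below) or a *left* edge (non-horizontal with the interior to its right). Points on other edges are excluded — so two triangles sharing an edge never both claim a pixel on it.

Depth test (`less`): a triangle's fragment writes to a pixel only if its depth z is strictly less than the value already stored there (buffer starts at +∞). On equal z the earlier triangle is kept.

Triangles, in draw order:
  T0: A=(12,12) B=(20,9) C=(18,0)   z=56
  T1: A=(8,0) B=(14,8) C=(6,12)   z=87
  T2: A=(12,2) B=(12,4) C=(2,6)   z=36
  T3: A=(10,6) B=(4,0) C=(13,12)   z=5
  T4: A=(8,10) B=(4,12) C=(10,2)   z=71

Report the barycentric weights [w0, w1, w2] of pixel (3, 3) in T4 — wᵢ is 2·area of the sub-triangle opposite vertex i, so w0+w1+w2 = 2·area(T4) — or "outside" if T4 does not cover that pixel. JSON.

T0:
  2·area = 78  (B↔C swapped to make it positive)
  edge (12, 12)→(18, 0): d=(6,-12) top-left  bias=+0
  edge (18, 0)→(20, 9): d=(2,9) right/bottom  bias=-1
  edge (20, 9)→(12, 12): d=(-8,3) right/bottom  bias=-1
    (8,1)@(17, 3): e=[6,15,57] → #
    (9,1)@(19, 3): e=[30,-3,51] → ·
    (8,2)@(17, 5): e=[18,19,41] → #
    (9,2)@(19, 5): e=[42,1,35] → #
    (10,2)@(21, 5): e=[66,-17,29] → ·
    (7,3)@(15, 7): e=[6,41,31] → #
    (10,3)@(21, 7): e=[78,-13,13] → ·
    (7,4)@(15, 9): e=[18,45,15] → #
    (10,4)@(21, 9): e=[90,-9,-3] → ·
    (6,5)@(13, 11): e=[6,67,5] → #
    (7,5)@(15, 11): e=[30,49,-1] → ·
    (8,5)@(17, 11): e=[54,31,-7] → ·
  covered (10 px):
    · · · · · · · · · · ·
    · · · · · · · · # · ·
    · · · · · · · · # # ·
    · · · · · · · # # # ·
    · · · · · · · # # # ·
    · · · · · · # · · · ·
    · · · · · · · · · · ·
T1:
  2·area = 88
  edge (8, 0)→(14, 8): d=(6,8) right/bottom  bias=-1
  edge (14, 8)→(6, 12): d=(-8,4) right/bottom  bias=-1
  edge (6, 12)→(8, 0): d=(2,-12) top-left  bias=+0
    (4,1)@(9, 3): e=[10,60,18] → #
    (5,1)@(11, 3): e=[-6,52,42] → ·
    (4,2)@(9, 5): e=[22,44,22] → #
    (5,2)@(11, 5): e=[6,36,46] → #
    (6,2)@(13, 5): e=[-10,28,70] → ·
    (3,3)@(7, 7): e=[50,36,2] → #
    (6,3)@(13, 7): e=[2,12,74] → #
    (7,3)@(15, 7): e=[-14,4,98] → ·
    (3,4)@(7, 9): e=[62,20,6] → #
    (6,4)@(13, 9): e=[14,-4,78] → ·
    (3,5)@(7, 11): e=[74,4,10] → #
    (4,5)@(9, 11): e=[58,-4,34] → ·
  covered (11 px):
    · · · · · · · · · · ·
    · · · · # · · · · · ·
    · · · · # # · · · · ·
    · · · # # # # · · · ·
    · · · # # # · · · · ·
    · · · # · · · · · · ·
    · · · · · · · · · · ·
T2:
  2·area = 20
  edge (12, 2)→(12, 4): d=(0,2) right/bottom  bias=-1
  edge (12, 4)→(2, 6): d=(-10,2) right/bottom  bias=-1
  edge (2, 6)→(12, 2): d=(10,-4) top-left  bias=+0
    (5,1)@(11, 3): e=[2,12,6] → #
    (6,1)@(13, 3): e=[-2,8,14] → ·
    (8,1)@(17, 3): e=[-10,0,30] → ·  [on edge]
    (2,2)@(5, 5): e=[14,4,2] → #
    (3,2)@(7, 5): e=[10,0,10] → ·  [on edge]
    (5,2)@(11, 5): e=[2,-8,26] → ·
    (2,3)@(5, 7): e=[14,-16,22] → ·
  covered (2 px):
    · · · · · · · · · · ·
    · · · · · # · · · · ·
    · · # · · · · · · · ·
    · · · · · · · · · · ·
    · · · · · · · · · · ·
    · · · · · · · · · · ·
    · · · · · · · · · · ·
T3:
  2·area = 18  (B↔C swapped to make it positive)
  edge (10, 6)→(13, 12): d=(3,6) right/bottom  bias=-1
  edge (13, 12)→(4, 0): d=(-9,-12) top-left  bias=+0
  edge (4, 0)→(10, 6): d=(6,6) right/bottom  bias=-1
    (2,0)@(5, 1): e=[15,3,0] → ·  [on edge]
    (3,1)@(7, 3): e=[9,9,0] → ·  [on edge]
    (4,2)@(9, 5): e=[3,15,0] → ·  [on edge]
    (5,3)@(11, 7): e=[-3,21,0] → ·  [on edge]
    (5,4)@(11, 9): e=[3,3,12] → #
    (6,4)@(13, 9): e=[-9,27,0] → ·  [on edge]
    (5,5)@(11, 11): e=[9,-15,24] → ·
    (7,5)@(15, 11): e=[-15,33,0] → ·  [on edge]
    (8,6)@(17, 13): e=[-21,39,0] → ·  [on edge]
  covered (1 px):
    · · · · · · · · · · ·
    · · · · · · · · · · ·
    · · · · · · · · · · ·
    · · · · · · · · · · ·
    · · · · · # · · · · ·
    · · · · · · · · · · ·
    · · · · · · · · · · ·
T4:
  2·area = 28
  edge (8, 10)→(4, 12): d=(-4,2) right/bottom  bias=-1
  edge (4, 12)→(10, 2): d=(6,-10) top-left  bias=+0
  edge (10, 2)→(8, 10): d=(-2,8) right/bottom  bias=-1
    (4,2)@(9, 5): e=[18,8,2] → #
    (5,2)@(11, 5): e=[14,28,-14] → ·
    (3,3)@(7, 7): e=[14,0,14] → #  [on edge]
    (4,3)@(9, 7): e=[10,20,-2] → ·
    (3,4)@(7, 9): e=[6,12,10] → #
    (4,4)@(9, 9): e=[2,32,-6] → ·
    (2,5)@(5, 11): e=[2,4,22] → #
    (3,5)@(7, 11): e=[-2,24,6] → ·
    (2,6)@(5, 13): e=[-6,16,18] → ·
  covered (4 px):
    · · · · · · · · · · ·
    · · · · · · · · · · ·
    · · · · # · · · · · ·
    · · · # · · · · · · ·
    · · · # · · · · · · ·
    · · # · · · · · · · ·
    · · · · · · · · · · ·

Answer: [0,14,14]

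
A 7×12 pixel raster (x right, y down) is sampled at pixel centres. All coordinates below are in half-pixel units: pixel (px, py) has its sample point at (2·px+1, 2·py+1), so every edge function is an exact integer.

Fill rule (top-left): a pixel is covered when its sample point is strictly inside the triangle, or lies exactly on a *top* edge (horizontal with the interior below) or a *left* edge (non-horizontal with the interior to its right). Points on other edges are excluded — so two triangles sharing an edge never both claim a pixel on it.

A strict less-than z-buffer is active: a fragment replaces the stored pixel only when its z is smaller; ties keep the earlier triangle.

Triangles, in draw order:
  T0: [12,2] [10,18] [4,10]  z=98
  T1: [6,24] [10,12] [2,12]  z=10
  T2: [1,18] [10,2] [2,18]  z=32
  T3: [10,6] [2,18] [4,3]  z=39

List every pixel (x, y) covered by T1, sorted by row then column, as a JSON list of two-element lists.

T0:
  2·area = 112
  edge (12, 2)→(10, 18): d=(-2,16) right/bottom  bias=-1
  edge (10, 18)→(4, 10): d=(-6,-8) top-left  bias=+0
  edge (4, 10)→(12, 2): d=(8,-8) top-left  bias=+0
    (6,0)@(13, 1): e=[-14,126,0] → ·  [on edge]
    (5,1)@(11, 3): e=[14,98,0] → #  [on edge]
    (6,1)@(13, 3): e=[-18,114,16] → ·
    (4,2)@(9, 5): e=[42,70,0] → #  [on edge]
    (6,2)@(13, 5): e=[-22,102,32] → ·
    (3,3)@(7, 7): e=[70,42,0] → #  [on edge]
    (6,3)@(13, 7): e=[-26,90,48] → ·
    (2,4)@(5, 9): e=[98,14,0] → #  [on edge]
    (6,4)@(13, 9): e=[-30,78,64] → ·
    (1,5)@(3, 11): e=[126,-14,0] → ·  [on edge]
    (2,5)@(5, 11): e=[94,2,16] → #
    (5,5)@(11, 11): e=[-2,50,64] → ·
    (0,6)@(1, 13): e=[154,-42,0] → ·  [on edge]
  covered (16 px):
    · · · · · · ·
    · · · · · # ·
    · · · · # # ·
    · · · # # # ·
    · · # # # # ·
    · · # # # · ·
    · · · # # · ·
    · · · · # · ·
    · · · · · · ·
    · · · · · · ·
    · · · · · · ·
    · · · · · · ·
T1:
  2·area = 96  (B↔C swapped to make it positive)
  edge (6, 24)→(2, 12): d=(-4,-12) top-left  bias=+0
  edge (2, 12)→(10, 12): d=(8,0) top-left  bias=+0
  edge (10, 12)→(6, 24): d=(-4,12) right/bottom  bias=-1
    (6,1)@(13, 3): e=[168,-72,0] → ·  [on edge]
    (0,4)@(1, 9): e=[0,-24,120] → ·  [on edge]
    (5,4)@(11, 9): e=[120,-24,0] → ·  [on edge]
    (1,6)@(3, 13): e=[8,8,80] → #
    (2,6)@(5, 13): e=[32,8,56] → #
    (3,6)@(7, 13): e=[56,8,32] → #
    (4,6)@(9, 13): e=[80,8,8] → #
    (5,6)@(11, 13): e=[104,8,-16] → ·
    (1,7)@(3, 15): e=[0,24,72] → #  [on edge]
    (4,7)@(9, 15): e=[72,24,0] → ·  [on edge]
    (1,8)@(3, 17): e=[-8,40,64] → ·
    (2,8)@(5, 17): e=[16,40,40] → #
    (2,10)@(5, 21): e=[0,72,24] → #  [on edge]
    (3,10)@(7, 21): e=[24,72,0] → ·  [on edge]
  covered (12 px):
    · · · · · · ·
    · · · · · · ·
    · · · · · · ·
    · · · · · · ·
    · · · · · · ·
    · · · · · · ·
    · # # # # · ·
    · # # # · · ·
    · · # # · · ·
    · · # # · · ·
    · · # · · · ·
    · · · · · · ·
T2:
  2·area = 16
  edge (1, 18)→(10, 2): d=(9,-16) top-left  bias=+0
  edge (10, 2)→(2, 18): d=(-8,16) right/bottom  bias=-1
  edge (2, 18)→(1, 18): d=(-1,0) right/bottom  bias=-1
    (2,5)@(5, 11): e=[1,8,7] → #
    (3,5)@(7, 11): e=[33,-24,7] → ·
    (2,6)@(5, 13): e=[19,-8,5] → ·
    (1,7)@(3, 15): e=[5,8,3] → #
    (2,7)@(5, 15): e=[37,-24,3] → ·
    (1,8)@(3, 17): e=[23,-8,1] → ·
  covered (2 px):
    · · · · · · ·
    · · · · · · ·
    · · · · · · ·
    · · · · · · ·
    · · · · · · ·
    · · # · · · ·
    · · · · · · ·
    · # · · · · ·
    · · · · · · ·
    · · · · · · ·
    · · · · · · ·
    · · · · · · ·
T3:
  2·area = 96
  edge (10, 6)→(2, 18): d=(-8,12) right/bottom  bias=-1
  edge (2, 18)→(4, 3): d=(2,-15) top-left  bias=+0
  edge (4, 3)→(10, 6): d=(6,3) right/bottom  bias=-1
    (2,2)@(5, 5): e=[68,19,9] → #
    (3,2)@(7, 5): e=[44,49,3] → #
    (4,2)@(9, 5): e=[20,79,-3] → ·
    (2,3)@(5, 7): e=[52,23,21] → #
    (4,3)@(9, 7): e=[4,83,9] → #
    (5,3)@(11, 7): e=[-20,113,3] → ·
    (2,4)@(5, 9): e=[36,27,33] → #
    (4,4)@(9, 9): e=[-12,87,21] → ·
    (1,5)@(3, 11): e=[44,1,51] → #
    (3,5)@(7, 11): e=[-4,61,39] → ·
    (1,6)@(3, 13): e=[28,5,63] → #
    (3,6)@(7, 13): e=[-20,65,51] → ·
  covered (12 px):
    · · · · · · ·
    · · · · · · ·
    · · # # · · ·
    · · # # # · ·
    · · # # · · ·
    · # # · · · ·
    · # # · · · ·
    · # · · · · ·
    · · · · · · ·
    · · · · · · ·
    · · · · · · ·
    · · · · · · ·

Result: [[1,6],[2,6],[3,6],[4,6],[1,7],[2,7],[3,7],[2,8],[3,8],[2,9],[3,9],[2,10]]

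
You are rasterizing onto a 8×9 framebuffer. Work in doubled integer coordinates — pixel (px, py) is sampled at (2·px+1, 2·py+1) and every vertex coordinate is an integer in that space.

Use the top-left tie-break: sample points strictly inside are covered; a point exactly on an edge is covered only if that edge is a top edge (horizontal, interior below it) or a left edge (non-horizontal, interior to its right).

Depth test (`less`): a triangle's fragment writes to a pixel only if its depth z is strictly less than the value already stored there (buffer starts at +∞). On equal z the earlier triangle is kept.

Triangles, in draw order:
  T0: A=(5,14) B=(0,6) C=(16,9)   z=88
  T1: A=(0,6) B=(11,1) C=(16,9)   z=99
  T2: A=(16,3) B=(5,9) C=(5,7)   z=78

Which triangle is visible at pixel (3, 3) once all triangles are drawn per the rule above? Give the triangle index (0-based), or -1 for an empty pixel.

T0:
  2·area = 113
  edge (5, 14)→(0, 6): d=(-5,-8) top-left  bias=+0
  edge (0, 6)→(16, 9): d=(16,3) right/bottom  bias=-1
  edge (16, 9)→(5, 14): d=(-11,5) right/bottom  bias=-1
    (0,3)@(1, 7): e=[3,13,97] → X
    (1,3)@(3, 7): e=[19,7,87] → X
    (2,3)@(5, 7): e=[35,1,77] → X
    (3,3)@(7, 7): e=[51,-5,67] → .
    (0,4)@(1, 9): e=[-7,45,75] → .
    (1,4)@(3, 9): e=[9,39,65] → X
    (3,4)@(7, 9): e=[41,27,45] → X
    (4,4)@(9, 9): e=[57,21,35] → X
    (5,4)@(11, 9): e=[73,15,25] → X
    (6,4)@(13, 9): e=[89,9,15] → X
    (7,4)@(15, 9): e=[105,3,5] → X
    (1,5)@(3, 11): e=[-1,71,43] → .
  covered (16 px):
    . . . . . . . .
    . . . . . . . .
    . . . . . . . .
    X X X . . . . .
    . X X X X X X X
    . . X X X X . .
    . . X X . . . .
    . . . . . . . .
    . . . . . . . .
T1:
  2·area = 113
  edge (0, 6)→(11, 1): d=(11,-5) top-left  bias=+0
  edge (11, 1)→(16, 9): d=(5,8) right/bottom  bias=-1
  edge (16, 9)→(0, 6): d=(-16,-3) top-left  bias=+0
    (5,0)@(11, 1): e=[0,0,113] → .  [on edge]
    (3,1)@(7, 3): e=[2,42,69] → X
    (4,1)@(9, 3): e=[12,26,75] → X
    (5,1)@(11, 3): e=[22,10,81] → X
    (6,1)@(13, 3): e=[32,-6,87] → .
    (1,2)@(3, 5): e=[4,84,25] → X
    (2,2)@(5, 5): e=[14,68,31] → X
    (6,2)@(13, 5): e=[54,4,55] → X
    (7,2)@(15, 5): e=[64,-12,61] → .
    (1,3)@(3, 7): e=[26,94,-7] → .
    (2,3)@(5, 7): e=[36,78,-1] → .
    (3,3)@(7, 7): e=[46,62,5] → X
  covered (13 px):
    . . . . . . . .
    . . . X X X . .
    . X X X X X X .
    . . . X X X X .
    . . . . . . . .
    . . . . . . . .
    . . . . . . . .
    . . . . . . . .
    . . . . . . . .
T2:
  2·area = 22
  edge (16, 3)→(5, 9): d=(-11,6) right/bottom  bias=-1
  edge (5, 9)→(5, 7): d=(0,-2) top-left  bias=+0
  edge (5, 7)→(16, 3): d=(11,-4) top-left  bias=+0
    (2,0)@(5, 1): e=[88,0,-66] → .  [on edge]
    (2,1)@(5, 3): e=[66,0,-44] → .  [on edge]
    (2,2)@(5, 5): e=[44,0,-22] → .  [on edge]
    (5,2)@(11, 5): e=[8,12,2] → X
    (6,2)@(13, 5): e=[-4,16,10] → .
    (2,3)@(5, 7): e=[22,0,0] → X  [on edge]
    (3,3)@(7, 7): e=[10,4,8] → X
    (4,3)@(9, 7): e=[-2,8,16] → .
    (5,3)@(11, 7): e=[-14,12,24] → .
    (2,4)@(5, 9): e=[0,0,22] → .  [on edge]
    (3,4)@(7, 9): e=[-12,4,30] → .
    (2,5)@(5, 11): e=[-22,0,44] → .  [on edge]
    (2,6)@(5, 13): e=[-44,0,66] → .  [on edge]
    (2,7)@(5, 15): e=[-66,0,88] → .  [on edge]
    (2,8)@(5, 17): e=[-88,0,110] → .  [on edge]
  covered (3 px):
    . . . . . . . .
    . . . . . . . .
    . . . . . X . .
    . . X X . . . .
    . . . . . . . .
    . . . . . . . .
    . . . . . . . .
    . . . . . . . .
    . . . . . . . .

Z-buffer (winner per pixel, '.' = empty):
  . . . . . . . .
  . . . 1 1 1 . .
  . 1 1 1 1 2 1 .
  0 0 2 2 1 1 1 .
  . 0 0 0 0 0 0 0
  . . 0 0 0 0 . .
  . . 0 0 . . . .
  . . . . . . . .
  . . . . . . . .

Final: 2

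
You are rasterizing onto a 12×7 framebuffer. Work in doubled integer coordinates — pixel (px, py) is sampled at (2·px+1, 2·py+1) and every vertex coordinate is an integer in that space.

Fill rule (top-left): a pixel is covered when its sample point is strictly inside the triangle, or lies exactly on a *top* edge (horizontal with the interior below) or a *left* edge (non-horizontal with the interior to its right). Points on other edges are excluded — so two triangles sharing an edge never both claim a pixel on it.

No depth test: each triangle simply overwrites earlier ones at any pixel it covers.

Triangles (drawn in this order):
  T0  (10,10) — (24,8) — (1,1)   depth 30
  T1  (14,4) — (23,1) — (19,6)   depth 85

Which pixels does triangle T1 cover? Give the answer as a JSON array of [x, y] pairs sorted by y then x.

T0:
  2·area = 144  (B↔C swapped to make it positive)
  edge (10, 10)→(1, 1): d=(-9,-9) top-left  bias=+0
  edge (1, 1)→(24, 8): d=(23,7) right/bottom  bias=-1
  edge (24, 8)→(10, 10): d=(-14,2) right/bottom  bias=-1
    (0,0)@(1, 1): e=[0,0,144] → ·  [on edge]
    (1,1)@(3, 3): e=[0,32,112] → █  [on edge]
    (2,1)@(5, 3): e=[18,18,108] → █
    (3,1)@(7, 3): e=[36,4,104] → █
    (4,1)@(9, 3): e=[54,-10,100] → ·
    (1,2)@(3, 5): e=[-18,78,84] → ·
    (2,2)@(5, 5): e=[0,64,80] → █  [on edge]
    (4,2)@(9, 5): e=[36,36,72] → █
    (5,2)@(11, 5): e=[54,22,68] → █
    (6,2)@(13, 5): e=[72,8,64] → █
    (7,2)@(15, 5): e=[90,-6,60] → ·
    (2,3)@(5, 7): e=[-18,110,52] → ·
    (3,3)@(7, 7): e=[0,96,48] → █  [on edge]
    (4,4)@(9, 9): e=[0,128,16] → █  [on edge]
    (8,4)@(17, 9): e=[72,72,0] → ·  [on edge]
    (1,5)@(3, 11): e=[-72,216,0] → ·  [on edge]
    (5,5)@(11, 11): e=[0,160,-16] → ·  [on edge]
    (6,6)@(13, 13): e=[0,192,-48] → ·  [on edge]
  covered (19 px):
    · · · · · · · · · · · ·
    · █ █ █ · · · · · · · ·
    · · █ █ █ █ █ · · · · ·
    · · · █ █ █ █ █ █ █ · ·
    · · · · █ █ █ █ · · · ·
    · · · · · · · · · · · ·
    · · · · · · · · · · · ·
T1:
  2·area = 33
  edge (14, 4)→(23, 1): d=(9,-3) top-left  bias=+0
  edge (23, 1)→(19, 6): d=(-4,5) right/bottom  bias=-1
  edge (19, 6)→(14, 4): d=(-5,-2) top-left  bias=+0
    (11,0)@(23, 1): e=[0,0,33] → ·  [on edge]
    (8,1)@(17, 3): e=[0,22,11] → █  [on edge]
    (9,1)@(19, 3): e=[6,12,15] → █
    (10,1)@(21, 3): e=[12,2,19] → █
    (11,1)@(23, 3): e=[18,-8,23] → ·
    (5,2)@(11, 5): e=[0,44,-11] → ·  [on edge]
    (8,2)@(17, 5): e=[18,14,1] → █
    (10,2)@(21, 5): e=[30,-6,9] → ·
    (2,3)@(5, 7): e=[0,66,-33] → ·  [on edge]
    (8,3)@(17, 7): e=[36,6,-9] → ·
    (9,3)@(19, 7): e=[42,-4,-5] → ·
    (7,5)@(15, 11): e=[66,0,-33] → ·  [on edge]
  covered (5 px):
    · · · · · · · · · · · ·
    · · · · · · · · █ █ █ ·
    · · · · · · · · █ █ · ·
    · · · · · · · · · · · ·
    · · · · · · · · · · · ·
    · · · · · · · · · · · ·
    · · · · · · · · · · · ·

Answer: [[8,1],[9,1],[10,1],[8,2],[9,2]]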